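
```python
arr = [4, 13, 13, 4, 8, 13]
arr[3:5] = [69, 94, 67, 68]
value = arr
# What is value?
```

arr starts as [4, 13, 13, 4, 8, 13] (length 6). The slice arr[3:5] covers indices [3, 4] with values [4, 8]. Replacing that slice with [69, 94, 67, 68] (different length) produces [4, 13, 13, 69, 94, 67, 68, 13].

[4, 13, 13, 69, 94, 67, 68, 13]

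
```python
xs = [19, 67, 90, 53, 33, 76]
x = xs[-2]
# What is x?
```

xs has length 6. Negative index -2 maps to positive index 6 + (-2) = 4. xs[4] = 33.

33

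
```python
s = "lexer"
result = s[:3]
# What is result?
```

s has length 5. The slice s[:3] selects indices [0, 1, 2] (0->'l', 1->'e', 2->'x'), giving 'lex'.

'lex'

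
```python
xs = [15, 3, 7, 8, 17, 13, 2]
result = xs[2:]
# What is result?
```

xs has length 7. The slice xs[2:] selects indices [2, 3, 4, 5, 6] (2->7, 3->8, 4->17, 5->13, 6->2), giving [7, 8, 17, 13, 2].

[7, 8, 17, 13, 2]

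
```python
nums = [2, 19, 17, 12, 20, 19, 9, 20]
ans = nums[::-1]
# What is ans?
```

nums has length 8. The slice nums[::-1] selects indices [7, 6, 5, 4, 3, 2, 1, 0] (7->20, 6->9, 5->19, 4->20, 3->12, 2->17, 1->19, 0->2), giving [20, 9, 19, 20, 12, 17, 19, 2].

[20, 9, 19, 20, 12, 17, 19, 2]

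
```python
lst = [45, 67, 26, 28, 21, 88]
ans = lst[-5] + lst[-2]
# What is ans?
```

lst has length 6. Negative index -5 maps to positive index 6 + (-5) = 1. lst[1] = 67.
lst has length 6. Negative index -2 maps to positive index 6 + (-2) = 4. lst[4] = 21.
Sum: 67 + 21 = 88.

88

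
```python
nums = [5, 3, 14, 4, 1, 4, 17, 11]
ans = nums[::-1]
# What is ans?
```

nums has length 8. The slice nums[::-1] selects indices [7, 6, 5, 4, 3, 2, 1, 0] (7->11, 6->17, 5->4, 4->1, 3->4, 2->14, 1->3, 0->5), giving [11, 17, 4, 1, 4, 14, 3, 5].

[11, 17, 4, 1, 4, 14, 3, 5]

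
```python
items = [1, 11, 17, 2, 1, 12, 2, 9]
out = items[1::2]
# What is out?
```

items has length 8. The slice items[1::2] selects indices [1, 3, 5, 7] (1->11, 3->2, 5->12, 7->9), giving [11, 2, 12, 9].

[11, 2, 12, 9]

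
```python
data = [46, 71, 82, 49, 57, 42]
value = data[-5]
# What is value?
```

data has length 6. Negative index -5 maps to positive index 6 + (-5) = 1. data[1] = 71.

71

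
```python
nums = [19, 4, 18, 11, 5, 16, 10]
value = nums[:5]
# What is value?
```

nums has length 7. The slice nums[:5] selects indices [0, 1, 2, 3, 4] (0->19, 1->4, 2->18, 3->11, 4->5), giving [19, 4, 18, 11, 5].

[19, 4, 18, 11, 5]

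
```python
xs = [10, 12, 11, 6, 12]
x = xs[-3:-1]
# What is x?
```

xs has length 5. The slice xs[-3:-1] selects indices [2, 3] (2->11, 3->6), giving [11, 6].

[11, 6]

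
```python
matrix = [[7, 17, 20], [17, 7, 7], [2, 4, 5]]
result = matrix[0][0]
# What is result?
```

matrix[0] = [7, 17, 20]. Taking column 0 of that row yields 7.

7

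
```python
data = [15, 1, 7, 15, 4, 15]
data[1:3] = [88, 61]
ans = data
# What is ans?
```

data starts as [15, 1, 7, 15, 4, 15] (length 6). The slice data[1:3] covers indices [1, 2] with values [1, 7]. Replacing that slice with [88, 61] (same length) produces [15, 88, 61, 15, 4, 15].

[15, 88, 61, 15, 4, 15]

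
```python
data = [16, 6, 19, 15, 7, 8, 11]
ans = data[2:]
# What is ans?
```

data has length 7. The slice data[2:] selects indices [2, 3, 4, 5, 6] (2->19, 3->15, 4->7, 5->8, 6->11), giving [19, 15, 7, 8, 11].

[19, 15, 7, 8, 11]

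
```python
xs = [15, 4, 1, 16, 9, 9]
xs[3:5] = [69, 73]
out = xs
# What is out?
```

xs starts as [15, 4, 1, 16, 9, 9] (length 6). The slice xs[3:5] covers indices [3, 4] with values [16, 9]. Replacing that slice with [69, 73] (same length) produces [15, 4, 1, 69, 73, 9].

[15, 4, 1, 69, 73, 9]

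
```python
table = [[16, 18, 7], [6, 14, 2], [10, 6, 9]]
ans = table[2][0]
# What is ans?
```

table[2] = [10, 6, 9]. Taking column 0 of that row yields 10.

10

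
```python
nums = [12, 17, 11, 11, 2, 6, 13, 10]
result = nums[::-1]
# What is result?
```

nums has length 8. The slice nums[::-1] selects indices [7, 6, 5, 4, 3, 2, 1, 0] (7->10, 6->13, 5->6, 4->2, 3->11, 2->11, 1->17, 0->12), giving [10, 13, 6, 2, 11, 11, 17, 12].

[10, 13, 6, 2, 11, 11, 17, 12]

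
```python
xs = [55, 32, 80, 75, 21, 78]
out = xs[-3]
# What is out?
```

xs has length 6. Negative index -3 maps to positive index 6 + (-3) = 3. xs[3] = 75.

75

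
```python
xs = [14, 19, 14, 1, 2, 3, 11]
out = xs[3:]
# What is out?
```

xs has length 7. The slice xs[3:] selects indices [3, 4, 5, 6] (3->1, 4->2, 5->3, 6->11), giving [1, 2, 3, 11].

[1, 2, 3, 11]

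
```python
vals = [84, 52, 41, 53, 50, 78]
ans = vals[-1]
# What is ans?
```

vals has length 6. Negative index -1 maps to positive index 6 + (-1) = 5. vals[5] = 78.

78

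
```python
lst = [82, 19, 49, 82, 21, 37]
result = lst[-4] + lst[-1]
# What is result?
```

lst has length 6. Negative index -4 maps to positive index 6 + (-4) = 2. lst[2] = 49.
lst has length 6. Negative index -1 maps to positive index 6 + (-1) = 5. lst[5] = 37.
Sum: 49 + 37 = 86.

86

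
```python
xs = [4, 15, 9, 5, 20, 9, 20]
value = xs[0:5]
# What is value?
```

xs has length 7. The slice xs[0:5] selects indices [0, 1, 2, 3, 4] (0->4, 1->15, 2->9, 3->5, 4->20), giving [4, 15, 9, 5, 20].

[4, 15, 9, 5, 20]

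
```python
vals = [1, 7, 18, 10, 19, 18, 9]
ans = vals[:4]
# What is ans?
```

vals has length 7. The slice vals[:4] selects indices [0, 1, 2, 3] (0->1, 1->7, 2->18, 3->10), giving [1, 7, 18, 10].

[1, 7, 18, 10]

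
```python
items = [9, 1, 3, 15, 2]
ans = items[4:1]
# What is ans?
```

items has length 5. The slice items[4:1] resolves to an empty index range, so the result is [].

[]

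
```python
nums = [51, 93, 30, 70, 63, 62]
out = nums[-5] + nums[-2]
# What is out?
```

nums has length 6. Negative index -5 maps to positive index 6 + (-5) = 1. nums[1] = 93.
nums has length 6. Negative index -2 maps to positive index 6 + (-2) = 4. nums[4] = 63.
Sum: 93 + 63 = 156.

156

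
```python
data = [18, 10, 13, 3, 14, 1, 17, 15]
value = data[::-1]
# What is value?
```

data has length 8. The slice data[::-1] selects indices [7, 6, 5, 4, 3, 2, 1, 0] (7->15, 6->17, 5->1, 4->14, 3->3, 2->13, 1->10, 0->18), giving [15, 17, 1, 14, 3, 13, 10, 18].

[15, 17, 1, 14, 3, 13, 10, 18]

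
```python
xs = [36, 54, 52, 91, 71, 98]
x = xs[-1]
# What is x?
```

xs has length 6. Negative index -1 maps to positive index 6 + (-1) = 5. xs[5] = 98.

98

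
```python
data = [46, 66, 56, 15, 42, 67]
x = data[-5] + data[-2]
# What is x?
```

data has length 6. Negative index -5 maps to positive index 6 + (-5) = 1. data[1] = 66.
data has length 6. Negative index -2 maps to positive index 6 + (-2) = 4. data[4] = 42.
Sum: 66 + 42 = 108.

108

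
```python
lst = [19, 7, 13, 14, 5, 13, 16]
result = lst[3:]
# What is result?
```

lst has length 7. The slice lst[3:] selects indices [3, 4, 5, 6] (3->14, 4->5, 5->13, 6->16), giving [14, 5, 13, 16].

[14, 5, 13, 16]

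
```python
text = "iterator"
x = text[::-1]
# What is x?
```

text has length 8. The slice text[::-1] selects indices [7, 6, 5, 4, 3, 2, 1, 0] (7->'r', 6->'o', 5->'t', 4->'a', 3->'r', 2->'e', 1->'t', 0->'i'), giving 'rotareti'.

'rotareti'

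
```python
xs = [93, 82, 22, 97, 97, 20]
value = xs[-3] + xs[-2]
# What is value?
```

xs has length 6. Negative index -3 maps to positive index 6 + (-3) = 3. xs[3] = 97.
xs has length 6. Negative index -2 maps to positive index 6 + (-2) = 4. xs[4] = 97.
Sum: 97 + 97 = 194.

194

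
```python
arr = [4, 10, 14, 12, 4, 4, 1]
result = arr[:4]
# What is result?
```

arr has length 7. The slice arr[:4] selects indices [0, 1, 2, 3] (0->4, 1->10, 2->14, 3->12), giving [4, 10, 14, 12].

[4, 10, 14, 12]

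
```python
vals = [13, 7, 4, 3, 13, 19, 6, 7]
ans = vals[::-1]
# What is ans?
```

vals has length 8. The slice vals[::-1] selects indices [7, 6, 5, 4, 3, 2, 1, 0] (7->7, 6->6, 5->19, 4->13, 3->3, 2->4, 1->7, 0->13), giving [7, 6, 19, 13, 3, 4, 7, 13].

[7, 6, 19, 13, 3, 4, 7, 13]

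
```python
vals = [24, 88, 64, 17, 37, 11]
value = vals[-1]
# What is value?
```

vals has length 6. Negative index -1 maps to positive index 6 + (-1) = 5. vals[5] = 11.

11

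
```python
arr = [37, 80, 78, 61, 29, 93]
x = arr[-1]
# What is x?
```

arr has length 6. Negative index -1 maps to positive index 6 + (-1) = 5. arr[5] = 93.

93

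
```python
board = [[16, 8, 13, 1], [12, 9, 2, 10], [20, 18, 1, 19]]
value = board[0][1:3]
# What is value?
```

board[0] = [16, 8, 13, 1]. board[0] has length 4. The slice board[0][1:3] selects indices [1, 2] (1->8, 2->13), giving [8, 13].

[8, 13]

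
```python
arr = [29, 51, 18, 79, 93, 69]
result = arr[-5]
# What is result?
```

arr has length 6. Negative index -5 maps to positive index 6 + (-5) = 1. arr[1] = 51.

51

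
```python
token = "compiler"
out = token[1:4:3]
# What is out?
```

token has length 8. The slice token[1:4:3] selects indices [1] (1->'o'), giving 'o'.

'o'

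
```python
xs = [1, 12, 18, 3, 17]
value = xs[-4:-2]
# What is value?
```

xs has length 5. The slice xs[-4:-2] selects indices [1, 2] (1->12, 2->18), giving [12, 18].

[12, 18]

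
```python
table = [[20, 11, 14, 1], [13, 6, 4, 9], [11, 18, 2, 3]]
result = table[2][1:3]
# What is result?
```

table[2] = [11, 18, 2, 3]. table[2] has length 4. The slice table[2][1:3] selects indices [1, 2] (1->18, 2->2), giving [18, 2].

[18, 2]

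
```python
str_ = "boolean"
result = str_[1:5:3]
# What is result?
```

str_ has length 7. The slice str_[1:5:3] selects indices [1, 4] (1->'o', 4->'e'), giving 'oe'.

'oe'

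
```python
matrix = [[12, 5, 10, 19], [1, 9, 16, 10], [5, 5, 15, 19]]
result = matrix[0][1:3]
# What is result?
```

matrix[0] = [12, 5, 10, 19]. matrix[0] has length 4. The slice matrix[0][1:3] selects indices [1, 2] (1->5, 2->10), giving [5, 10].

[5, 10]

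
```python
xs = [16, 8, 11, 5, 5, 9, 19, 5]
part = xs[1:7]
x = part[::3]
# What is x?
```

xs has length 8. The slice xs[1:7] selects indices [1, 2, 3, 4, 5, 6] (1->8, 2->11, 3->5, 4->5, 5->9, 6->19), giving [8, 11, 5, 5, 9, 19]. So part = [8, 11, 5, 5, 9, 19]. part has length 6. The slice part[::3] selects indices [0, 3] (0->8, 3->5), giving [8, 5].

[8, 5]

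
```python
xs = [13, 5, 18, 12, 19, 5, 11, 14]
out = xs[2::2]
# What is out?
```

xs has length 8. The slice xs[2::2] selects indices [2, 4, 6] (2->18, 4->19, 6->11), giving [18, 19, 11].

[18, 19, 11]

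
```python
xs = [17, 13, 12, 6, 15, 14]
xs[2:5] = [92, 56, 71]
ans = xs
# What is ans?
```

xs starts as [17, 13, 12, 6, 15, 14] (length 6). The slice xs[2:5] covers indices [2, 3, 4] with values [12, 6, 15]. Replacing that slice with [92, 56, 71] (same length) produces [17, 13, 92, 56, 71, 14].

[17, 13, 92, 56, 71, 14]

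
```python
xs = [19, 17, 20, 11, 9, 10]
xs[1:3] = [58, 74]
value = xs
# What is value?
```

xs starts as [19, 17, 20, 11, 9, 10] (length 6). The slice xs[1:3] covers indices [1, 2] with values [17, 20]. Replacing that slice with [58, 74] (same length) produces [19, 58, 74, 11, 9, 10].

[19, 58, 74, 11, 9, 10]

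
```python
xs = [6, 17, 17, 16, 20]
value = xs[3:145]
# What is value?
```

xs has length 5. The slice xs[3:145] selects indices [3, 4] (3->16, 4->20), giving [16, 20].

[16, 20]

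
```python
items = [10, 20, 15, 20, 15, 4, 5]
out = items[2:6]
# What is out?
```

items has length 7. The slice items[2:6] selects indices [2, 3, 4, 5] (2->15, 3->20, 4->15, 5->4), giving [15, 20, 15, 4].

[15, 20, 15, 4]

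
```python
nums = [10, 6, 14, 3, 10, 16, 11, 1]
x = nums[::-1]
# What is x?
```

nums has length 8. The slice nums[::-1] selects indices [7, 6, 5, 4, 3, 2, 1, 0] (7->1, 6->11, 5->16, 4->10, 3->3, 2->14, 1->6, 0->10), giving [1, 11, 16, 10, 3, 14, 6, 10].

[1, 11, 16, 10, 3, 14, 6, 10]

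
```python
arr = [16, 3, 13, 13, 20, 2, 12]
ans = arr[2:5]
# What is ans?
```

arr has length 7. The slice arr[2:5] selects indices [2, 3, 4] (2->13, 3->13, 4->20), giving [13, 13, 20].

[13, 13, 20]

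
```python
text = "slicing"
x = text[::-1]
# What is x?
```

text has length 7. The slice text[::-1] selects indices [6, 5, 4, 3, 2, 1, 0] (6->'g', 5->'n', 4->'i', 3->'c', 2->'i', 1->'l', 0->'s'), giving 'gnicils'.

'gnicils'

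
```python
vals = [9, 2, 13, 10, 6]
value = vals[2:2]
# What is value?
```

vals has length 5. The slice vals[2:2] resolves to an empty index range, so the result is [].

[]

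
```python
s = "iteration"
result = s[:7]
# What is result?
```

s has length 9. The slice s[:7] selects indices [0, 1, 2, 3, 4, 5, 6] (0->'i', 1->'t', 2->'e', 3->'r', 4->'a', 5->'t', 6->'i'), giving 'iterati'.

'iterati'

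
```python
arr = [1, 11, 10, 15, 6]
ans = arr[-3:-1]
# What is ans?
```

arr has length 5. The slice arr[-3:-1] selects indices [2, 3] (2->10, 3->15), giving [10, 15].

[10, 15]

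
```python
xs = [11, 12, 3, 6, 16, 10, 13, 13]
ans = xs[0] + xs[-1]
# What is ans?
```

xs has length 8. xs[0] = 11.
xs has length 8. Negative index -1 maps to positive index 8 + (-1) = 7. xs[7] = 13.
Sum: 11 + 13 = 24.

24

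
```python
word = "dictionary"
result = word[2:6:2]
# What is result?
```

word has length 10. The slice word[2:6:2] selects indices [2, 4] (2->'c', 4->'i'), giving 'ci'.

'ci'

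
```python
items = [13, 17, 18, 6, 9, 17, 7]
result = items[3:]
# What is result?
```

items has length 7. The slice items[3:] selects indices [3, 4, 5, 6] (3->6, 4->9, 5->17, 6->7), giving [6, 9, 17, 7].

[6, 9, 17, 7]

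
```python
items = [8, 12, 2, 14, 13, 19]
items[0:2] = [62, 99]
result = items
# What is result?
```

items starts as [8, 12, 2, 14, 13, 19] (length 6). The slice items[0:2] covers indices [0, 1] with values [8, 12]. Replacing that slice with [62, 99] (same length) produces [62, 99, 2, 14, 13, 19].

[62, 99, 2, 14, 13, 19]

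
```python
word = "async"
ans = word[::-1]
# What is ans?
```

word has length 5. The slice word[::-1] selects indices [4, 3, 2, 1, 0] (4->'c', 3->'n', 2->'y', 1->'s', 0->'a'), giving 'cnysa'.

'cnysa'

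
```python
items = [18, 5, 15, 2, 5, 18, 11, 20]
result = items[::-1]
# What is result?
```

items has length 8. The slice items[::-1] selects indices [7, 6, 5, 4, 3, 2, 1, 0] (7->20, 6->11, 5->18, 4->5, 3->2, 2->15, 1->5, 0->18), giving [20, 11, 18, 5, 2, 15, 5, 18].

[20, 11, 18, 5, 2, 15, 5, 18]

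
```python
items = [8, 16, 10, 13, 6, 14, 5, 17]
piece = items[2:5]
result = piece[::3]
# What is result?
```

items has length 8. The slice items[2:5] selects indices [2, 3, 4] (2->10, 3->13, 4->6), giving [10, 13, 6]. So piece = [10, 13, 6]. piece has length 3. The slice piece[::3] selects indices [0] (0->10), giving [10].

[10]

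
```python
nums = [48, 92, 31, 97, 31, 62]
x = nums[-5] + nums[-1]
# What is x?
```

nums has length 6. Negative index -5 maps to positive index 6 + (-5) = 1. nums[1] = 92.
nums has length 6. Negative index -1 maps to positive index 6 + (-1) = 5. nums[5] = 62.
Sum: 92 + 62 = 154.

154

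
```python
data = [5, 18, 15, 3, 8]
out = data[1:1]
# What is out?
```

data has length 5. The slice data[1:1] resolves to an empty index range, so the result is [].

[]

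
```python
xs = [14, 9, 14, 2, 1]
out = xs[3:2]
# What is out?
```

xs has length 5. The slice xs[3:2] resolves to an empty index range, so the result is [].

[]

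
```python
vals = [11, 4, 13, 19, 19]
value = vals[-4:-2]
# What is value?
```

vals has length 5. The slice vals[-4:-2] selects indices [1, 2] (1->4, 2->13), giving [4, 13].

[4, 13]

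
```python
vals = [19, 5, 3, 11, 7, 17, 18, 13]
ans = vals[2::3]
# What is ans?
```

vals has length 8. The slice vals[2::3] selects indices [2, 5] (2->3, 5->17), giving [3, 17].

[3, 17]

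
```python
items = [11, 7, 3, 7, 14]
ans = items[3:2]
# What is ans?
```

items has length 5. The slice items[3:2] resolves to an empty index range, so the result is [].

[]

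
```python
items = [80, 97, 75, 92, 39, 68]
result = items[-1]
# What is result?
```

items has length 6. Negative index -1 maps to positive index 6 + (-1) = 5. items[5] = 68.

68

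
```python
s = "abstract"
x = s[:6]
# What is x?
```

s has length 8. The slice s[:6] selects indices [0, 1, 2, 3, 4, 5] (0->'a', 1->'b', 2->'s', 3->'t', 4->'r', 5->'a'), giving 'abstra'.

'abstra'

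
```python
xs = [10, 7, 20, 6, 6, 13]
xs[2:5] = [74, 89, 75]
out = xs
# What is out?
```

xs starts as [10, 7, 20, 6, 6, 13] (length 6). The slice xs[2:5] covers indices [2, 3, 4] with values [20, 6, 6]. Replacing that slice with [74, 89, 75] (same length) produces [10, 7, 74, 89, 75, 13].

[10, 7, 74, 89, 75, 13]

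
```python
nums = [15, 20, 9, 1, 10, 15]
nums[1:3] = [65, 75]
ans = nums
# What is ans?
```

nums starts as [15, 20, 9, 1, 10, 15] (length 6). The slice nums[1:3] covers indices [1, 2] with values [20, 9]. Replacing that slice with [65, 75] (same length) produces [15, 65, 75, 1, 10, 15].

[15, 65, 75, 1, 10, 15]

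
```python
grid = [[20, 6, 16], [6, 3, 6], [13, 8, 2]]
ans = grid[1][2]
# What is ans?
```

grid[1] = [6, 3, 6]. Taking column 2 of that row yields 6.

6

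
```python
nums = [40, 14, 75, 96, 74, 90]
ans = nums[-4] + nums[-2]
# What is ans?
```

nums has length 6. Negative index -4 maps to positive index 6 + (-4) = 2. nums[2] = 75.
nums has length 6. Negative index -2 maps to positive index 6 + (-2) = 4. nums[4] = 74.
Sum: 75 + 74 = 149.

149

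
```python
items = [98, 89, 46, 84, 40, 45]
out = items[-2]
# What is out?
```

items has length 6. Negative index -2 maps to positive index 6 + (-2) = 4. items[4] = 40.

40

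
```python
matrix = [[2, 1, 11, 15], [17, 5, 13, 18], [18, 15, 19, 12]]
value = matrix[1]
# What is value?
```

matrix has 3 rows. Row 1 is [17, 5, 13, 18].

[17, 5, 13, 18]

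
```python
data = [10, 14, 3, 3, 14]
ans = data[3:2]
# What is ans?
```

data has length 5. The slice data[3:2] resolves to an empty index range, so the result is [].

[]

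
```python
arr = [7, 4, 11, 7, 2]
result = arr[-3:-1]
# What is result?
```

arr has length 5. The slice arr[-3:-1] selects indices [2, 3] (2->11, 3->7), giving [11, 7].

[11, 7]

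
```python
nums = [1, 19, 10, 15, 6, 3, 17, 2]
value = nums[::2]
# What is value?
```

nums has length 8. The slice nums[::2] selects indices [0, 2, 4, 6] (0->1, 2->10, 4->6, 6->17), giving [1, 10, 6, 17].

[1, 10, 6, 17]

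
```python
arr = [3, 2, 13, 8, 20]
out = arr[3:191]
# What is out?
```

arr has length 5. The slice arr[3:191] selects indices [3, 4] (3->8, 4->20), giving [8, 20].

[8, 20]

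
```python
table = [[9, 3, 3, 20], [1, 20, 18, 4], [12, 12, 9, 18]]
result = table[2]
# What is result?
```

table has 3 rows. Row 2 is [12, 12, 9, 18].

[12, 12, 9, 18]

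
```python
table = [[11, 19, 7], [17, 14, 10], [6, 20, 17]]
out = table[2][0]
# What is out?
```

table[2] = [6, 20, 17]. Taking column 0 of that row yields 6.

6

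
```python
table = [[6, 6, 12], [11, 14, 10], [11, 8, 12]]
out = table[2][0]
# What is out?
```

table[2] = [11, 8, 12]. Taking column 0 of that row yields 11.

11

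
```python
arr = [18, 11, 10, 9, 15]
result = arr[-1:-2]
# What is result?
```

arr has length 5. The slice arr[-1:-2] resolves to an empty index range, so the result is [].

[]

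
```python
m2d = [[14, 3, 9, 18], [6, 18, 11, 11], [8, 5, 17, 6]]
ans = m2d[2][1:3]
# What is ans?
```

m2d[2] = [8, 5, 17, 6]. m2d[2] has length 4. The slice m2d[2][1:3] selects indices [1, 2] (1->5, 2->17), giving [5, 17].

[5, 17]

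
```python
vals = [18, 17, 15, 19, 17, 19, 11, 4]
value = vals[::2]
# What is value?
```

vals has length 8. The slice vals[::2] selects indices [0, 2, 4, 6] (0->18, 2->15, 4->17, 6->11), giving [18, 15, 17, 11].

[18, 15, 17, 11]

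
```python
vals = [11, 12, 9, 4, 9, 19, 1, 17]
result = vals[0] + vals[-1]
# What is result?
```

vals has length 8. vals[0] = 11.
vals has length 8. Negative index -1 maps to positive index 8 + (-1) = 7. vals[7] = 17.
Sum: 11 + 17 = 28.

28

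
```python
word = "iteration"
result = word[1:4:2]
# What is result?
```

word has length 9. The slice word[1:4:2] selects indices [1, 3] (1->'t', 3->'r'), giving 'tr'.

'tr'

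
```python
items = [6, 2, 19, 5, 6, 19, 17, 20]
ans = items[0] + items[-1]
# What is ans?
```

items has length 8. items[0] = 6.
items has length 8. Negative index -1 maps to positive index 8 + (-1) = 7. items[7] = 20.
Sum: 6 + 20 = 26.

26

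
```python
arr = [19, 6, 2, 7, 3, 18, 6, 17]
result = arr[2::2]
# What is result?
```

arr has length 8. The slice arr[2::2] selects indices [2, 4, 6] (2->2, 4->3, 6->6), giving [2, 3, 6].

[2, 3, 6]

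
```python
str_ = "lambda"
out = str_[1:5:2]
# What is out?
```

str_ has length 6. The slice str_[1:5:2] selects indices [1, 3] (1->'a', 3->'b'), giving 'ab'.

'ab'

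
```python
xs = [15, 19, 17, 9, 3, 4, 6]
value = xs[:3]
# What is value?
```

xs has length 7. The slice xs[:3] selects indices [0, 1, 2] (0->15, 1->19, 2->17), giving [15, 19, 17].

[15, 19, 17]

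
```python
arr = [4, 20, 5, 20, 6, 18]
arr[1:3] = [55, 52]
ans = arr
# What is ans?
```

arr starts as [4, 20, 5, 20, 6, 18] (length 6). The slice arr[1:3] covers indices [1, 2] with values [20, 5]. Replacing that slice with [55, 52] (same length) produces [4, 55, 52, 20, 6, 18].

[4, 55, 52, 20, 6, 18]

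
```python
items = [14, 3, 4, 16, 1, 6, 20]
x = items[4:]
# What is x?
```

items has length 7. The slice items[4:] selects indices [4, 5, 6] (4->1, 5->6, 6->20), giving [1, 6, 20].

[1, 6, 20]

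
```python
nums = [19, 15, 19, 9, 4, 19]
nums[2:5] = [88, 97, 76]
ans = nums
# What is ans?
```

nums starts as [19, 15, 19, 9, 4, 19] (length 6). The slice nums[2:5] covers indices [2, 3, 4] with values [19, 9, 4]. Replacing that slice with [88, 97, 76] (same length) produces [19, 15, 88, 97, 76, 19].

[19, 15, 88, 97, 76, 19]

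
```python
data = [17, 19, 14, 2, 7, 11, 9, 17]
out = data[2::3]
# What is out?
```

data has length 8. The slice data[2::3] selects indices [2, 5] (2->14, 5->11), giving [14, 11].

[14, 11]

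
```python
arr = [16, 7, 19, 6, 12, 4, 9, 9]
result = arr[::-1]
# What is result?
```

arr has length 8. The slice arr[::-1] selects indices [7, 6, 5, 4, 3, 2, 1, 0] (7->9, 6->9, 5->4, 4->12, 3->6, 2->19, 1->7, 0->16), giving [9, 9, 4, 12, 6, 19, 7, 16].

[9, 9, 4, 12, 6, 19, 7, 16]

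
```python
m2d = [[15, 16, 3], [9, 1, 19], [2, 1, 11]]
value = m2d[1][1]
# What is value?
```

m2d[1] = [9, 1, 19]. Taking column 1 of that row yields 1.

1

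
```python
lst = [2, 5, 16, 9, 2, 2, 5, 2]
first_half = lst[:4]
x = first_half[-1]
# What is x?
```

lst has length 8. The slice lst[:4] selects indices [0, 1, 2, 3] (0->2, 1->5, 2->16, 3->9), giving [2, 5, 16, 9]. So first_half = [2, 5, 16, 9]. Then first_half[-1] = 9.

9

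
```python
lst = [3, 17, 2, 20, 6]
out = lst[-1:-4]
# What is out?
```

lst has length 5. The slice lst[-1:-4] resolves to an empty index range, so the result is [].

[]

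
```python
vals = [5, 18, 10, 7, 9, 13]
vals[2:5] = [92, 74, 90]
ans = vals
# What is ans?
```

vals starts as [5, 18, 10, 7, 9, 13] (length 6). The slice vals[2:5] covers indices [2, 3, 4] with values [10, 7, 9]. Replacing that slice with [92, 74, 90] (same length) produces [5, 18, 92, 74, 90, 13].

[5, 18, 92, 74, 90, 13]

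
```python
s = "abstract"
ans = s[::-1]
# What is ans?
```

s has length 8. The slice s[::-1] selects indices [7, 6, 5, 4, 3, 2, 1, 0] (7->'t', 6->'c', 5->'a', 4->'r', 3->'t', 2->'s', 1->'b', 0->'a'), giving 'tcartsba'.

'tcartsba'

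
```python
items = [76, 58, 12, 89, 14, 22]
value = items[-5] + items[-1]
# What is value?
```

items has length 6. Negative index -5 maps to positive index 6 + (-5) = 1. items[1] = 58.
items has length 6. Negative index -1 maps to positive index 6 + (-1) = 5. items[5] = 22.
Sum: 58 + 22 = 80.

80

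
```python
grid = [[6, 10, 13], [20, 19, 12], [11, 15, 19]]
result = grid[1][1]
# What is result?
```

grid[1] = [20, 19, 12]. Taking column 1 of that row yields 19.

19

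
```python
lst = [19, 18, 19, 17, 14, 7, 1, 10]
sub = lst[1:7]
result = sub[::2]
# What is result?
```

lst has length 8. The slice lst[1:7] selects indices [1, 2, 3, 4, 5, 6] (1->18, 2->19, 3->17, 4->14, 5->7, 6->1), giving [18, 19, 17, 14, 7, 1]. So sub = [18, 19, 17, 14, 7, 1]. sub has length 6. The slice sub[::2] selects indices [0, 2, 4] (0->18, 2->17, 4->7), giving [18, 17, 7].

[18, 17, 7]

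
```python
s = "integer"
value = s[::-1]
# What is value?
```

s has length 7. The slice s[::-1] selects indices [6, 5, 4, 3, 2, 1, 0] (6->'r', 5->'e', 4->'g', 3->'e', 2->'t', 1->'n', 0->'i'), giving 'regetni'.

'regetni'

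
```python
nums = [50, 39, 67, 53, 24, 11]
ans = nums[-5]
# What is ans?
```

nums has length 6. Negative index -5 maps to positive index 6 + (-5) = 1. nums[1] = 39.

39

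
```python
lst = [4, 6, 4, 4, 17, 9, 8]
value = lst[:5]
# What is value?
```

lst has length 7. The slice lst[:5] selects indices [0, 1, 2, 3, 4] (0->4, 1->6, 2->4, 3->4, 4->17), giving [4, 6, 4, 4, 17].

[4, 6, 4, 4, 17]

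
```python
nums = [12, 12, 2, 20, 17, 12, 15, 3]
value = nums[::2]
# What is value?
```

nums has length 8. The slice nums[::2] selects indices [0, 2, 4, 6] (0->12, 2->2, 4->17, 6->15), giving [12, 2, 17, 15].

[12, 2, 17, 15]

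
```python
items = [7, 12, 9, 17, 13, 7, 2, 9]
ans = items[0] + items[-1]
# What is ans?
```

items has length 8. items[0] = 7.
items has length 8. Negative index -1 maps to positive index 8 + (-1) = 7. items[7] = 9.
Sum: 7 + 9 = 16.

16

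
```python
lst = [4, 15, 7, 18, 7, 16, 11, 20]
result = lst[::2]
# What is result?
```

lst has length 8. The slice lst[::2] selects indices [0, 2, 4, 6] (0->4, 2->7, 4->7, 6->11), giving [4, 7, 7, 11].

[4, 7, 7, 11]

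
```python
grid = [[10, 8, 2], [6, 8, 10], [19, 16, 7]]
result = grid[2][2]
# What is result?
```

grid[2] = [19, 16, 7]. Taking column 2 of that row yields 7.

7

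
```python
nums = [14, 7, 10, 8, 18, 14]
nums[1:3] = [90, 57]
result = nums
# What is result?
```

nums starts as [14, 7, 10, 8, 18, 14] (length 6). The slice nums[1:3] covers indices [1, 2] with values [7, 10]. Replacing that slice with [90, 57] (same length) produces [14, 90, 57, 8, 18, 14].

[14, 90, 57, 8, 18, 14]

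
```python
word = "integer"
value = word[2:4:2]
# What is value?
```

word has length 7. The slice word[2:4:2] selects indices [2] (2->'t'), giving 't'.

't'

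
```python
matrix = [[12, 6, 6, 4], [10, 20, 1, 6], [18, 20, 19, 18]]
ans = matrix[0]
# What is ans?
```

matrix has 3 rows. Row 0 is [12, 6, 6, 4].

[12, 6, 6, 4]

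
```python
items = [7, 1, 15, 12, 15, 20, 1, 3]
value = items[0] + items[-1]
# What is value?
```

items has length 8. items[0] = 7.
items has length 8. Negative index -1 maps to positive index 8 + (-1) = 7. items[7] = 3.
Sum: 7 + 3 = 10.

10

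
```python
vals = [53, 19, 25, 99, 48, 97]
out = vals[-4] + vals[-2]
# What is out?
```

vals has length 6. Negative index -4 maps to positive index 6 + (-4) = 2. vals[2] = 25.
vals has length 6. Negative index -2 maps to positive index 6 + (-2) = 4. vals[4] = 48.
Sum: 25 + 48 = 73.

73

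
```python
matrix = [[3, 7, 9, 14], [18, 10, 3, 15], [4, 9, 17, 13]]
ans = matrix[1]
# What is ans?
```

matrix has 3 rows. Row 1 is [18, 10, 3, 15].

[18, 10, 3, 15]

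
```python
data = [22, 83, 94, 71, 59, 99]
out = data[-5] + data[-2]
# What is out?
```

data has length 6. Negative index -5 maps to positive index 6 + (-5) = 1. data[1] = 83.
data has length 6. Negative index -2 maps to positive index 6 + (-2) = 4. data[4] = 59.
Sum: 83 + 59 = 142.

142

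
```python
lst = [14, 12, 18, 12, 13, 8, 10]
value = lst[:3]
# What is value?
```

lst has length 7. The slice lst[:3] selects indices [0, 1, 2] (0->14, 1->12, 2->18), giving [14, 12, 18].

[14, 12, 18]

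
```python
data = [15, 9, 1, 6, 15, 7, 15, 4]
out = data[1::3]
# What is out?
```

data has length 8. The slice data[1::3] selects indices [1, 4, 7] (1->9, 4->15, 7->4), giving [9, 15, 4].

[9, 15, 4]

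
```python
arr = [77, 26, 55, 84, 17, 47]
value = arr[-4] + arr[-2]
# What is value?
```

arr has length 6. Negative index -4 maps to positive index 6 + (-4) = 2. arr[2] = 55.
arr has length 6. Negative index -2 maps to positive index 6 + (-2) = 4. arr[4] = 17.
Sum: 55 + 17 = 72.

72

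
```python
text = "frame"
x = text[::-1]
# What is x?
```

text has length 5. The slice text[::-1] selects indices [4, 3, 2, 1, 0] (4->'e', 3->'m', 2->'a', 1->'r', 0->'f'), giving 'emarf'.

'emarf'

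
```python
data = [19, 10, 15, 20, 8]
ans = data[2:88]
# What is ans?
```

data has length 5. The slice data[2:88] selects indices [2, 3, 4] (2->15, 3->20, 4->8), giving [15, 20, 8].

[15, 20, 8]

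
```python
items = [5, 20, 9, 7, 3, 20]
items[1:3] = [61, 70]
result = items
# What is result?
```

items starts as [5, 20, 9, 7, 3, 20] (length 6). The slice items[1:3] covers indices [1, 2] with values [20, 9]. Replacing that slice with [61, 70] (same length) produces [5, 61, 70, 7, 3, 20].

[5, 61, 70, 7, 3, 20]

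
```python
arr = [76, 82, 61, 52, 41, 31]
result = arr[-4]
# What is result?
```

arr has length 6. Negative index -4 maps to positive index 6 + (-4) = 2. arr[2] = 61.

61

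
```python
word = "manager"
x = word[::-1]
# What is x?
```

word has length 7. The slice word[::-1] selects indices [6, 5, 4, 3, 2, 1, 0] (6->'r', 5->'e', 4->'g', 3->'a', 2->'n', 1->'a', 0->'m'), giving 'reganam'.

'reganam'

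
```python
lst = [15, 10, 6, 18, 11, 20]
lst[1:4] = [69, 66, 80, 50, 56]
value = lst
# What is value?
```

lst starts as [15, 10, 6, 18, 11, 20] (length 6). The slice lst[1:4] covers indices [1, 2, 3] with values [10, 6, 18]. Replacing that slice with [69, 66, 80, 50, 56] (different length) produces [15, 69, 66, 80, 50, 56, 11, 20].

[15, 69, 66, 80, 50, 56, 11, 20]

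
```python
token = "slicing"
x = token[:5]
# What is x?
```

token has length 7. The slice token[:5] selects indices [0, 1, 2, 3, 4] (0->'s', 1->'l', 2->'i', 3->'c', 4->'i'), giving 'slici'.

'slici'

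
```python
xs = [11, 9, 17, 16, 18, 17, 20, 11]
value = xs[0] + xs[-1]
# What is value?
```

xs has length 8. xs[0] = 11.
xs has length 8. Negative index -1 maps to positive index 8 + (-1) = 7. xs[7] = 11.
Sum: 11 + 11 = 22.

22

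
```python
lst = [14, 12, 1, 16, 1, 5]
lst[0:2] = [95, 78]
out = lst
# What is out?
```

lst starts as [14, 12, 1, 16, 1, 5] (length 6). The slice lst[0:2] covers indices [0, 1] with values [14, 12]. Replacing that slice with [95, 78] (same length) produces [95, 78, 1, 16, 1, 5].

[95, 78, 1, 16, 1, 5]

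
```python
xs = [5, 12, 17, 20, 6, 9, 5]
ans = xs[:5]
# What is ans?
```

xs has length 7. The slice xs[:5] selects indices [0, 1, 2, 3, 4] (0->5, 1->12, 2->17, 3->20, 4->6), giving [5, 12, 17, 20, 6].

[5, 12, 17, 20, 6]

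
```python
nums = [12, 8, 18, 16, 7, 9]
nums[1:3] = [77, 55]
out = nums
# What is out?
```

nums starts as [12, 8, 18, 16, 7, 9] (length 6). The slice nums[1:3] covers indices [1, 2] with values [8, 18]. Replacing that slice with [77, 55] (same length) produces [12, 77, 55, 16, 7, 9].

[12, 77, 55, 16, 7, 9]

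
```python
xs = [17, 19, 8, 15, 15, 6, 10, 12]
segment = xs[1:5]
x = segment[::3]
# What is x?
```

xs has length 8. The slice xs[1:5] selects indices [1, 2, 3, 4] (1->19, 2->8, 3->15, 4->15), giving [19, 8, 15, 15]. So segment = [19, 8, 15, 15]. segment has length 4. The slice segment[::3] selects indices [0, 3] (0->19, 3->15), giving [19, 15].

[19, 15]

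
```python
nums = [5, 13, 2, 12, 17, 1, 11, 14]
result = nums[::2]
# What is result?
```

nums has length 8. The slice nums[::2] selects indices [0, 2, 4, 6] (0->5, 2->2, 4->17, 6->11), giving [5, 2, 17, 11].

[5, 2, 17, 11]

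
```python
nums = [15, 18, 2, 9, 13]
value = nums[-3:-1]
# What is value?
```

nums has length 5. The slice nums[-3:-1] selects indices [2, 3] (2->2, 3->9), giving [2, 9].

[2, 9]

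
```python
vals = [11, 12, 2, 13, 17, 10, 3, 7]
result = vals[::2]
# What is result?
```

vals has length 8. The slice vals[::2] selects indices [0, 2, 4, 6] (0->11, 2->2, 4->17, 6->3), giving [11, 2, 17, 3].

[11, 2, 17, 3]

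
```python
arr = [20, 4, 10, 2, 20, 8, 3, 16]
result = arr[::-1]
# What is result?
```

arr has length 8. The slice arr[::-1] selects indices [7, 6, 5, 4, 3, 2, 1, 0] (7->16, 6->3, 5->8, 4->20, 3->2, 2->10, 1->4, 0->20), giving [16, 3, 8, 20, 2, 10, 4, 20].

[16, 3, 8, 20, 2, 10, 4, 20]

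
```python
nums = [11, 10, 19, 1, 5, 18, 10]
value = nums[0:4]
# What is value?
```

nums has length 7. The slice nums[0:4] selects indices [0, 1, 2, 3] (0->11, 1->10, 2->19, 3->1), giving [11, 10, 19, 1].

[11, 10, 19, 1]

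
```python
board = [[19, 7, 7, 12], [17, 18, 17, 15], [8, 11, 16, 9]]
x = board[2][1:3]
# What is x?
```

board[2] = [8, 11, 16, 9]. board[2] has length 4. The slice board[2][1:3] selects indices [1, 2] (1->11, 2->16), giving [11, 16].

[11, 16]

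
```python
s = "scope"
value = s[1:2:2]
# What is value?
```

s has length 5. The slice s[1:2:2] selects indices [1] (1->'c'), giving 'c'.

'c'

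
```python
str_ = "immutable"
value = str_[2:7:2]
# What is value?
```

str_ has length 9. The slice str_[2:7:2] selects indices [2, 4, 6] (2->'m', 4->'t', 6->'b'), giving 'mtb'.

'mtb'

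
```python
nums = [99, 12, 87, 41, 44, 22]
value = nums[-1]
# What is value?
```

nums has length 6. Negative index -1 maps to positive index 6 + (-1) = 5. nums[5] = 22.

22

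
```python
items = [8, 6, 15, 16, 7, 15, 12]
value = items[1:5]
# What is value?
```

items has length 7. The slice items[1:5] selects indices [1, 2, 3, 4] (1->6, 2->15, 3->16, 4->7), giving [6, 15, 16, 7].

[6, 15, 16, 7]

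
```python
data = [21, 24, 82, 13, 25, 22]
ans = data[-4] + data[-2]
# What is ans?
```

data has length 6. Negative index -4 maps to positive index 6 + (-4) = 2. data[2] = 82.
data has length 6. Negative index -2 maps to positive index 6 + (-2) = 4. data[4] = 25.
Sum: 82 + 25 = 107.

107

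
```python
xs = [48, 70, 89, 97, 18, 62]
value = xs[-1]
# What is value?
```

xs has length 6. Negative index -1 maps to positive index 6 + (-1) = 5. xs[5] = 62.

62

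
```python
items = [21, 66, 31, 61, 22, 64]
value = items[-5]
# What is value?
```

items has length 6. Negative index -5 maps to positive index 6 + (-5) = 1. items[1] = 66.

66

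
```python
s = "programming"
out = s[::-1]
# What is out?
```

s has length 11. The slice s[::-1] selects indices [10, 9, 8, 7, 6, 5, 4, 3, 2, 1, 0] (10->'g', 9->'n', 8->'i', 7->'m', 6->'m', 5->'a', 4->'r', 3->'g', 2->'o', 1->'r', 0->'p'), giving 'gnimmargorp'.

'gnimmargorp'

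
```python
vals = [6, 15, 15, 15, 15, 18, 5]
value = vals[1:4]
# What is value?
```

vals has length 7. The slice vals[1:4] selects indices [1, 2, 3] (1->15, 2->15, 3->15), giving [15, 15, 15].

[15, 15, 15]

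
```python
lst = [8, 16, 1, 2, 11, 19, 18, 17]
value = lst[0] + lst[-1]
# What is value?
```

lst has length 8. lst[0] = 8.
lst has length 8. Negative index -1 maps to positive index 8 + (-1) = 7. lst[7] = 17.
Sum: 8 + 17 = 25.

25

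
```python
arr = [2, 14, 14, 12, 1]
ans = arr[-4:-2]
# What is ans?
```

arr has length 5. The slice arr[-4:-2] selects indices [1, 2] (1->14, 2->14), giving [14, 14].

[14, 14]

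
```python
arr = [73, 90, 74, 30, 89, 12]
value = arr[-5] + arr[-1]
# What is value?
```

arr has length 6. Negative index -5 maps to positive index 6 + (-5) = 1. arr[1] = 90.
arr has length 6. Negative index -1 maps to positive index 6 + (-1) = 5. arr[5] = 12.
Sum: 90 + 12 = 102.

102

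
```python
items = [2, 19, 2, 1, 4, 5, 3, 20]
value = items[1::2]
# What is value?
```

items has length 8. The slice items[1::2] selects indices [1, 3, 5, 7] (1->19, 3->1, 5->5, 7->20), giving [19, 1, 5, 20].

[19, 1, 5, 20]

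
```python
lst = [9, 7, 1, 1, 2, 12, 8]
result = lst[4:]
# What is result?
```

lst has length 7. The slice lst[4:] selects indices [4, 5, 6] (4->2, 5->12, 6->8), giving [2, 12, 8].

[2, 12, 8]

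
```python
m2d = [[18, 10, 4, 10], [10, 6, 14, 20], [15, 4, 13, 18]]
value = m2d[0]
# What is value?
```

m2d has 3 rows. Row 0 is [18, 10, 4, 10].

[18, 10, 4, 10]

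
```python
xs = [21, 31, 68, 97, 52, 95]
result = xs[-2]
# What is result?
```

xs has length 6. Negative index -2 maps to positive index 6 + (-2) = 4. xs[4] = 52.

52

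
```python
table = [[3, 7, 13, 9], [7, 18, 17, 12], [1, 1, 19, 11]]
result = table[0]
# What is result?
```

table has 3 rows. Row 0 is [3, 7, 13, 9].

[3, 7, 13, 9]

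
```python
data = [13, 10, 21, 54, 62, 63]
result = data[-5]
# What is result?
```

data has length 6. Negative index -5 maps to positive index 6 + (-5) = 1. data[1] = 10.

10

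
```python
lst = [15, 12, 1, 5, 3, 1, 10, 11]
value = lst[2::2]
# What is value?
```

lst has length 8. The slice lst[2::2] selects indices [2, 4, 6] (2->1, 4->3, 6->10), giving [1, 3, 10].

[1, 3, 10]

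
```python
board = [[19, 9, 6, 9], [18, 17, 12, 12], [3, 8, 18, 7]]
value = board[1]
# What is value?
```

board has 3 rows. Row 1 is [18, 17, 12, 12].

[18, 17, 12, 12]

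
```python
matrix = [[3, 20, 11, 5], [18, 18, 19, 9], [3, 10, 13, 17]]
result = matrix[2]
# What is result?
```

matrix has 3 rows. Row 2 is [3, 10, 13, 17].

[3, 10, 13, 17]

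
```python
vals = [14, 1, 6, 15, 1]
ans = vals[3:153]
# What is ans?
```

vals has length 5. The slice vals[3:153] selects indices [3, 4] (3->15, 4->1), giving [15, 1].

[15, 1]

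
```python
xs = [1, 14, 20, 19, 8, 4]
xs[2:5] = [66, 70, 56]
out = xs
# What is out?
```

xs starts as [1, 14, 20, 19, 8, 4] (length 6). The slice xs[2:5] covers indices [2, 3, 4] with values [20, 19, 8]. Replacing that slice with [66, 70, 56] (same length) produces [1, 14, 66, 70, 56, 4].

[1, 14, 66, 70, 56, 4]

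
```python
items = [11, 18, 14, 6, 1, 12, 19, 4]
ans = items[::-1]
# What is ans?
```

items has length 8. The slice items[::-1] selects indices [7, 6, 5, 4, 3, 2, 1, 0] (7->4, 6->19, 5->12, 4->1, 3->6, 2->14, 1->18, 0->11), giving [4, 19, 12, 1, 6, 14, 18, 11].

[4, 19, 12, 1, 6, 14, 18, 11]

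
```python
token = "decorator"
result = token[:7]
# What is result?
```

token has length 9. The slice token[:7] selects indices [0, 1, 2, 3, 4, 5, 6] (0->'d', 1->'e', 2->'c', 3->'o', 4->'r', 5->'a', 6->'t'), giving 'decorat'.

'decorat'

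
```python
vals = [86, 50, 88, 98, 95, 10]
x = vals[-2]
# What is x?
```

vals has length 6. Negative index -2 maps to positive index 6 + (-2) = 4. vals[4] = 95.

95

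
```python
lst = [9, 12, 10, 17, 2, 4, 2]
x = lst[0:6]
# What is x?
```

lst has length 7. The slice lst[0:6] selects indices [0, 1, 2, 3, 4, 5] (0->9, 1->12, 2->10, 3->17, 4->2, 5->4), giving [9, 12, 10, 17, 2, 4].

[9, 12, 10, 17, 2, 4]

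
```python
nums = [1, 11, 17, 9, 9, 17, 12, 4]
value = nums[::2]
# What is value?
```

nums has length 8. The slice nums[::2] selects indices [0, 2, 4, 6] (0->1, 2->17, 4->9, 6->12), giving [1, 17, 9, 12].

[1, 17, 9, 12]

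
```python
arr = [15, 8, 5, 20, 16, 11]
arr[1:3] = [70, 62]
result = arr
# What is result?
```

arr starts as [15, 8, 5, 20, 16, 11] (length 6). The slice arr[1:3] covers indices [1, 2] with values [8, 5]. Replacing that slice with [70, 62] (same length) produces [15, 70, 62, 20, 16, 11].

[15, 70, 62, 20, 16, 11]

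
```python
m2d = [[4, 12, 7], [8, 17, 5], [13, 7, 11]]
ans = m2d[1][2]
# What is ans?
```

m2d[1] = [8, 17, 5]. Taking column 2 of that row yields 5.

5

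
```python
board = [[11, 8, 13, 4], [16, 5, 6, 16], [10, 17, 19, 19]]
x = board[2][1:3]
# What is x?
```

board[2] = [10, 17, 19, 19]. board[2] has length 4. The slice board[2][1:3] selects indices [1, 2] (1->17, 2->19), giving [17, 19].

[17, 19]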